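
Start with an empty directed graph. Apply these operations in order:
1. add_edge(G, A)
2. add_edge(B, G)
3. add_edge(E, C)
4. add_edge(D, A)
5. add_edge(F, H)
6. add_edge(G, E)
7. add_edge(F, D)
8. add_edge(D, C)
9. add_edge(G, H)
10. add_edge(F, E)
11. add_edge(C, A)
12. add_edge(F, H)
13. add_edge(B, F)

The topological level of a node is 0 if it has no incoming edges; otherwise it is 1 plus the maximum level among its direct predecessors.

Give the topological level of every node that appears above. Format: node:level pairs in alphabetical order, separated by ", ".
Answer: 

Op 1: add_edge(G, A). Edges now: 1
Op 2: add_edge(B, G). Edges now: 2
Op 3: add_edge(E, C). Edges now: 3
Op 4: add_edge(D, A). Edges now: 4
Op 5: add_edge(F, H). Edges now: 5
Op 6: add_edge(G, E). Edges now: 6
Op 7: add_edge(F, D). Edges now: 7
Op 8: add_edge(D, C). Edges now: 8
Op 9: add_edge(G, H). Edges now: 9
Op 10: add_edge(F, E). Edges now: 10
Op 11: add_edge(C, A). Edges now: 11
Op 12: add_edge(F, H) (duplicate, no change). Edges now: 11
Op 13: add_edge(B, F). Edges now: 12
Compute levels (Kahn BFS):
  sources (in-degree 0): B
  process B: level=0
    B->F: in-degree(F)=0, level(F)=1, enqueue
    B->G: in-degree(G)=0, level(G)=1, enqueue
  process F: level=1
    F->D: in-degree(D)=0, level(D)=2, enqueue
    F->E: in-degree(E)=1, level(E)>=2
    F->H: in-degree(H)=1, level(H)>=2
  process G: level=1
    G->A: in-degree(A)=2, level(A)>=2
    G->E: in-degree(E)=0, level(E)=2, enqueue
    G->H: in-degree(H)=0, level(H)=2, enqueue
  process D: level=2
    D->A: in-degree(A)=1, level(A)>=3
    D->C: in-degree(C)=1, level(C)>=3
  process E: level=2
    E->C: in-degree(C)=0, level(C)=3, enqueue
  process H: level=2
  process C: level=3
    C->A: in-degree(A)=0, level(A)=4, enqueue
  process A: level=4
All levels: A:4, B:0, C:3, D:2, E:2, F:1, G:1, H:2

Answer: A:4, B:0, C:3, D:2, E:2, F:1, G:1, H:2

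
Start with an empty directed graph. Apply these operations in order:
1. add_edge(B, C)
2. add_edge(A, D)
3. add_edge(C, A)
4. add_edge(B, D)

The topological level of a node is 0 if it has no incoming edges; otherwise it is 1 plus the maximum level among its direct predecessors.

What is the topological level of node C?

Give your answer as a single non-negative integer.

Answer: 1

Derivation:
Op 1: add_edge(B, C). Edges now: 1
Op 2: add_edge(A, D). Edges now: 2
Op 3: add_edge(C, A). Edges now: 3
Op 4: add_edge(B, D). Edges now: 4
Compute levels (Kahn BFS):
  sources (in-degree 0): B
  process B: level=0
    B->C: in-degree(C)=0, level(C)=1, enqueue
    B->D: in-degree(D)=1, level(D)>=1
  process C: level=1
    C->A: in-degree(A)=0, level(A)=2, enqueue
  process A: level=2
    A->D: in-degree(D)=0, level(D)=3, enqueue
  process D: level=3
All levels: A:2, B:0, C:1, D:3
level(C) = 1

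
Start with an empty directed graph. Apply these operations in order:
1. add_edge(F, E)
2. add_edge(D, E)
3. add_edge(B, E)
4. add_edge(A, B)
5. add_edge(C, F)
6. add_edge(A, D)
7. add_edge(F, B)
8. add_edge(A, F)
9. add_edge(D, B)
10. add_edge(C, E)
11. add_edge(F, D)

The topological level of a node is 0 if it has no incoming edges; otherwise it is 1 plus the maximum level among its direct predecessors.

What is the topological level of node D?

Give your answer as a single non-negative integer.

Op 1: add_edge(F, E). Edges now: 1
Op 2: add_edge(D, E). Edges now: 2
Op 3: add_edge(B, E). Edges now: 3
Op 4: add_edge(A, B). Edges now: 4
Op 5: add_edge(C, F). Edges now: 5
Op 6: add_edge(A, D). Edges now: 6
Op 7: add_edge(F, B). Edges now: 7
Op 8: add_edge(A, F). Edges now: 8
Op 9: add_edge(D, B). Edges now: 9
Op 10: add_edge(C, E). Edges now: 10
Op 11: add_edge(F, D). Edges now: 11
Compute levels (Kahn BFS):
  sources (in-degree 0): A, C
  process A: level=0
    A->B: in-degree(B)=2, level(B)>=1
    A->D: in-degree(D)=1, level(D)>=1
    A->F: in-degree(F)=1, level(F)>=1
  process C: level=0
    C->E: in-degree(E)=3, level(E)>=1
    C->F: in-degree(F)=0, level(F)=1, enqueue
  process F: level=1
    F->B: in-degree(B)=1, level(B)>=2
    F->D: in-degree(D)=0, level(D)=2, enqueue
    F->E: in-degree(E)=2, level(E)>=2
  process D: level=2
    D->B: in-degree(B)=0, level(B)=3, enqueue
    D->E: in-degree(E)=1, level(E)>=3
  process B: level=3
    B->E: in-degree(E)=0, level(E)=4, enqueue
  process E: level=4
All levels: A:0, B:3, C:0, D:2, E:4, F:1
level(D) = 2

Answer: 2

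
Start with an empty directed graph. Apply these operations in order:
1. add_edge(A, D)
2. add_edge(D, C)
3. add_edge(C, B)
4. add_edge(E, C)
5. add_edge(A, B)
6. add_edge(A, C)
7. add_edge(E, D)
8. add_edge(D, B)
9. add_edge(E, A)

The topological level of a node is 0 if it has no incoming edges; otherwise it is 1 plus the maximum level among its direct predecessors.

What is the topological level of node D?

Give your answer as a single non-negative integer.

Op 1: add_edge(A, D). Edges now: 1
Op 2: add_edge(D, C). Edges now: 2
Op 3: add_edge(C, B). Edges now: 3
Op 4: add_edge(E, C). Edges now: 4
Op 5: add_edge(A, B). Edges now: 5
Op 6: add_edge(A, C). Edges now: 6
Op 7: add_edge(E, D). Edges now: 7
Op 8: add_edge(D, B). Edges now: 8
Op 9: add_edge(E, A). Edges now: 9
Compute levels (Kahn BFS):
  sources (in-degree 0): E
  process E: level=0
    E->A: in-degree(A)=0, level(A)=1, enqueue
    E->C: in-degree(C)=2, level(C)>=1
    E->D: in-degree(D)=1, level(D)>=1
  process A: level=1
    A->B: in-degree(B)=2, level(B)>=2
    A->C: in-degree(C)=1, level(C)>=2
    A->D: in-degree(D)=0, level(D)=2, enqueue
  process D: level=2
    D->B: in-degree(B)=1, level(B)>=3
    D->C: in-degree(C)=0, level(C)=3, enqueue
  process C: level=3
    C->B: in-degree(B)=0, level(B)=4, enqueue
  process B: level=4
All levels: A:1, B:4, C:3, D:2, E:0
level(D) = 2

Answer: 2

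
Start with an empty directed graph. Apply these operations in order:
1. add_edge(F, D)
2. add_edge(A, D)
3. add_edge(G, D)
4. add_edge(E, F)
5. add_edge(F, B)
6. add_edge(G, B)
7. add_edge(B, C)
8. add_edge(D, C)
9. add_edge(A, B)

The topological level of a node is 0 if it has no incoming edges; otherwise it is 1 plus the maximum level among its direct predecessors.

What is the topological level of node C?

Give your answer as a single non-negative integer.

Op 1: add_edge(F, D). Edges now: 1
Op 2: add_edge(A, D). Edges now: 2
Op 3: add_edge(G, D). Edges now: 3
Op 4: add_edge(E, F). Edges now: 4
Op 5: add_edge(F, B). Edges now: 5
Op 6: add_edge(G, B). Edges now: 6
Op 7: add_edge(B, C). Edges now: 7
Op 8: add_edge(D, C). Edges now: 8
Op 9: add_edge(A, B). Edges now: 9
Compute levels (Kahn BFS):
  sources (in-degree 0): A, E, G
  process A: level=0
    A->B: in-degree(B)=2, level(B)>=1
    A->D: in-degree(D)=2, level(D)>=1
  process E: level=0
    E->F: in-degree(F)=0, level(F)=1, enqueue
  process G: level=0
    G->B: in-degree(B)=1, level(B)>=1
    G->D: in-degree(D)=1, level(D)>=1
  process F: level=1
    F->B: in-degree(B)=0, level(B)=2, enqueue
    F->D: in-degree(D)=0, level(D)=2, enqueue
  process B: level=2
    B->C: in-degree(C)=1, level(C)>=3
  process D: level=2
    D->C: in-degree(C)=0, level(C)=3, enqueue
  process C: level=3
All levels: A:0, B:2, C:3, D:2, E:0, F:1, G:0
level(C) = 3

Answer: 3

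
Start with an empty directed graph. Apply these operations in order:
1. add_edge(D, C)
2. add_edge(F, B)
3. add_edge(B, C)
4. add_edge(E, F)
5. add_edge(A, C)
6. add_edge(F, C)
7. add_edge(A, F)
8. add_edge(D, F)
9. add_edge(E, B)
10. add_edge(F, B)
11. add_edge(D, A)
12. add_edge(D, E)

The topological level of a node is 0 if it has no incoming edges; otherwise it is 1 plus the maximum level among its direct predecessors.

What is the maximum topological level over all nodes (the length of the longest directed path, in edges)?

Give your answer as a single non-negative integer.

Op 1: add_edge(D, C). Edges now: 1
Op 2: add_edge(F, B). Edges now: 2
Op 3: add_edge(B, C). Edges now: 3
Op 4: add_edge(E, F). Edges now: 4
Op 5: add_edge(A, C). Edges now: 5
Op 6: add_edge(F, C). Edges now: 6
Op 7: add_edge(A, F). Edges now: 7
Op 8: add_edge(D, F). Edges now: 8
Op 9: add_edge(E, B). Edges now: 9
Op 10: add_edge(F, B) (duplicate, no change). Edges now: 9
Op 11: add_edge(D, A). Edges now: 10
Op 12: add_edge(D, E). Edges now: 11
Compute levels (Kahn BFS):
  sources (in-degree 0): D
  process D: level=0
    D->A: in-degree(A)=0, level(A)=1, enqueue
    D->C: in-degree(C)=3, level(C)>=1
    D->E: in-degree(E)=0, level(E)=1, enqueue
    D->F: in-degree(F)=2, level(F)>=1
  process A: level=1
    A->C: in-degree(C)=2, level(C)>=2
    A->F: in-degree(F)=1, level(F)>=2
  process E: level=1
    E->B: in-degree(B)=1, level(B)>=2
    E->F: in-degree(F)=0, level(F)=2, enqueue
  process F: level=2
    F->B: in-degree(B)=0, level(B)=3, enqueue
    F->C: in-degree(C)=1, level(C)>=3
  process B: level=3
    B->C: in-degree(C)=0, level(C)=4, enqueue
  process C: level=4
All levels: A:1, B:3, C:4, D:0, E:1, F:2
max level = 4

Answer: 4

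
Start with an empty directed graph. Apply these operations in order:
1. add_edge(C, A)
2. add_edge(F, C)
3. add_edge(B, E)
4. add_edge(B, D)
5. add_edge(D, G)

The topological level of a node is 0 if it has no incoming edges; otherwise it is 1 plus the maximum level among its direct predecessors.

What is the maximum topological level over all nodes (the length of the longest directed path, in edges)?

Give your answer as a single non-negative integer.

Op 1: add_edge(C, A). Edges now: 1
Op 2: add_edge(F, C). Edges now: 2
Op 3: add_edge(B, E). Edges now: 3
Op 4: add_edge(B, D). Edges now: 4
Op 5: add_edge(D, G). Edges now: 5
Compute levels (Kahn BFS):
  sources (in-degree 0): B, F
  process B: level=0
    B->D: in-degree(D)=0, level(D)=1, enqueue
    B->E: in-degree(E)=0, level(E)=1, enqueue
  process F: level=0
    F->C: in-degree(C)=0, level(C)=1, enqueue
  process D: level=1
    D->G: in-degree(G)=0, level(G)=2, enqueue
  process E: level=1
  process C: level=1
    C->A: in-degree(A)=0, level(A)=2, enqueue
  process G: level=2
  process A: level=2
All levels: A:2, B:0, C:1, D:1, E:1, F:0, G:2
max level = 2

Answer: 2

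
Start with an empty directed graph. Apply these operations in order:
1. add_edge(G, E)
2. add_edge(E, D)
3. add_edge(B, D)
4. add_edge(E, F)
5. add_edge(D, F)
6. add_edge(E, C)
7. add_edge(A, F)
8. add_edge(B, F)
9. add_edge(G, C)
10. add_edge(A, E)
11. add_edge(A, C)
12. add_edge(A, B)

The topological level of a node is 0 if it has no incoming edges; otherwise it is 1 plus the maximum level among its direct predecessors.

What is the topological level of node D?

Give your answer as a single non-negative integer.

Op 1: add_edge(G, E). Edges now: 1
Op 2: add_edge(E, D). Edges now: 2
Op 3: add_edge(B, D). Edges now: 3
Op 4: add_edge(E, F). Edges now: 4
Op 5: add_edge(D, F). Edges now: 5
Op 6: add_edge(E, C). Edges now: 6
Op 7: add_edge(A, F). Edges now: 7
Op 8: add_edge(B, F). Edges now: 8
Op 9: add_edge(G, C). Edges now: 9
Op 10: add_edge(A, E). Edges now: 10
Op 11: add_edge(A, C). Edges now: 11
Op 12: add_edge(A, B). Edges now: 12
Compute levels (Kahn BFS):
  sources (in-degree 0): A, G
  process A: level=0
    A->B: in-degree(B)=0, level(B)=1, enqueue
    A->C: in-degree(C)=2, level(C)>=1
    A->E: in-degree(E)=1, level(E)>=1
    A->F: in-degree(F)=3, level(F)>=1
  process G: level=0
    G->C: in-degree(C)=1, level(C)>=1
    G->E: in-degree(E)=0, level(E)=1, enqueue
  process B: level=1
    B->D: in-degree(D)=1, level(D)>=2
    B->F: in-degree(F)=2, level(F)>=2
  process E: level=1
    E->C: in-degree(C)=0, level(C)=2, enqueue
    E->D: in-degree(D)=0, level(D)=2, enqueue
    E->F: in-degree(F)=1, level(F)>=2
  process C: level=2
  process D: level=2
    D->F: in-degree(F)=0, level(F)=3, enqueue
  process F: level=3
All levels: A:0, B:1, C:2, D:2, E:1, F:3, G:0
level(D) = 2

Answer: 2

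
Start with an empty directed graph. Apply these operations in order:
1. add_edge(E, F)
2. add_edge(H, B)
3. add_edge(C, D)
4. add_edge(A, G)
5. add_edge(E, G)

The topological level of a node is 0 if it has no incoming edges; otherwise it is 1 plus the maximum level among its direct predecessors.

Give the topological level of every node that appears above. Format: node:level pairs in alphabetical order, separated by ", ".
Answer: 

Answer: A:0, B:1, C:0, D:1, E:0, F:1, G:1, H:0

Derivation:
Op 1: add_edge(E, F). Edges now: 1
Op 2: add_edge(H, B). Edges now: 2
Op 3: add_edge(C, D). Edges now: 3
Op 4: add_edge(A, G). Edges now: 4
Op 5: add_edge(E, G). Edges now: 5
Compute levels (Kahn BFS):
  sources (in-degree 0): A, C, E, H
  process A: level=0
    A->G: in-degree(G)=1, level(G)>=1
  process C: level=0
    C->D: in-degree(D)=0, level(D)=1, enqueue
  process E: level=0
    E->F: in-degree(F)=0, level(F)=1, enqueue
    E->G: in-degree(G)=0, level(G)=1, enqueue
  process H: level=0
    H->B: in-degree(B)=0, level(B)=1, enqueue
  process D: level=1
  process F: level=1
  process G: level=1
  process B: level=1
All levels: A:0, B:1, C:0, D:1, E:0, F:1, G:1, H:0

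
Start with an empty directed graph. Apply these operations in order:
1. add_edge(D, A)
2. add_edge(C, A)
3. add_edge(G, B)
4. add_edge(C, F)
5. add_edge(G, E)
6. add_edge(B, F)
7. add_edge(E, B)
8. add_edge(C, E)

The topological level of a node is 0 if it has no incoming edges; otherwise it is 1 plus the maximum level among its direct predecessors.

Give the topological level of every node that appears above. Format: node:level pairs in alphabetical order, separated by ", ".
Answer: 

Op 1: add_edge(D, A). Edges now: 1
Op 2: add_edge(C, A). Edges now: 2
Op 3: add_edge(G, B). Edges now: 3
Op 4: add_edge(C, F). Edges now: 4
Op 5: add_edge(G, E). Edges now: 5
Op 6: add_edge(B, F). Edges now: 6
Op 7: add_edge(E, B). Edges now: 7
Op 8: add_edge(C, E). Edges now: 8
Compute levels (Kahn BFS):
  sources (in-degree 0): C, D, G
  process C: level=0
    C->A: in-degree(A)=1, level(A)>=1
    C->E: in-degree(E)=1, level(E)>=1
    C->F: in-degree(F)=1, level(F)>=1
  process D: level=0
    D->A: in-degree(A)=0, level(A)=1, enqueue
  process G: level=0
    G->B: in-degree(B)=1, level(B)>=1
    G->E: in-degree(E)=0, level(E)=1, enqueue
  process A: level=1
  process E: level=1
    E->B: in-degree(B)=0, level(B)=2, enqueue
  process B: level=2
    B->F: in-degree(F)=0, level(F)=3, enqueue
  process F: level=3
All levels: A:1, B:2, C:0, D:0, E:1, F:3, G:0

Answer: A:1, B:2, C:0, D:0, E:1, F:3, G:0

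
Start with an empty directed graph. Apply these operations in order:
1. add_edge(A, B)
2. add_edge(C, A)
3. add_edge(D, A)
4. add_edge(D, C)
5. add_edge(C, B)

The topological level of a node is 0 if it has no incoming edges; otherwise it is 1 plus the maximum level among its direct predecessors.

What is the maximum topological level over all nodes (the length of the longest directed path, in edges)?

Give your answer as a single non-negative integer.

Op 1: add_edge(A, B). Edges now: 1
Op 2: add_edge(C, A). Edges now: 2
Op 3: add_edge(D, A). Edges now: 3
Op 4: add_edge(D, C). Edges now: 4
Op 5: add_edge(C, B). Edges now: 5
Compute levels (Kahn BFS):
  sources (in-degree 0): D
  process D: level=0
    D->A: in-degree(A)=1, level(A)>=1
    D->C: in-degree(C)=0, level(C)=1, enqueue
  process C: level=1
    C->A: in-degree(A)=0, level(A)=2, enqueue
    C->B: in-degree(B)=1, level(B)>=2
  process A: level=2
    A->B: in-degree(B)=0, level(B)=3, enqueue
  process B: level=3
All levels: A:2, B:3, C:1, D:0
max level = 3

Answer: 3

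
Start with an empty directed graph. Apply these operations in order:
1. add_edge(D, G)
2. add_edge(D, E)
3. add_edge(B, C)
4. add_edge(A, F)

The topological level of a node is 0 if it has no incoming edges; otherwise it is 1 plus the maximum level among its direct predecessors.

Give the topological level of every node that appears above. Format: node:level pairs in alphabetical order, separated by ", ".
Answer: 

Answer: A:0, B:0, C:1, D:0, E:1, F:1, G:1

Derivation:
Op 1: add_edge(D, G). Edges now: 1
Op 2: add_edge(D, E). Edges now: 2
Op 3: add_edge(B, C). Edges now: 3
Op 4: add_edge(A, F). Edges now: 4
Compute levels (Kahn BFS):
  sources (in-degree 0): A, B, D
  process A: level=0
    A->F: in-degree(F)=0, level(F)=1, enqueue
  process B: level=0
    B->C: in-degree(C)=0, level(C)=1, enqueue
  process D: level=0
    D->E: in-degree(E)=0, level(E)=1, enqueue
    D->G: in-degree(G)=0, level(G)=1, enqueue
  process F: level=1
  process C: level=1
  process E: level=1
  process G: level=1
All levels: A:0, B:0, C:1, D:0, E:1, F:1, G:1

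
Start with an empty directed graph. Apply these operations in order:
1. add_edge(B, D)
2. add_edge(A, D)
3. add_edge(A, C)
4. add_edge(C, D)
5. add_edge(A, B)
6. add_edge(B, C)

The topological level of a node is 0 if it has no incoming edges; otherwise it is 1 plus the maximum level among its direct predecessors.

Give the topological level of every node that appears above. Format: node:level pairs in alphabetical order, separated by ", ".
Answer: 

Op 1: add_edge(B, D). Edges now: 1
Op 2: add_edge(A, D). Edges now: 2
Op 3: add_edge(A, C). Edges now: 3
Op 4: add_edge(C, D). Edges now: 4
Op 5: add_edge(A, B). Edges now: 5
Op 6: add_edge(B, C). Edges now: 6
Compute levels (Kahn BFS):
  sources (in-degree 0): A
  process A: level=0
    A->B: in-degree(B)=0, level(B)=1, enqueue
    A->C: in-degree(C)=1, level(C)>=1
    A->D: in-degree(D)=2, level(D)>=1
  process B: level=1
    B->C: in-degree(C)=0, level(C)=2, enqueue
    B->D: in-degree(D)=1, level(D)>=2
  process C: level=2
    C->D: in-degree(D)=0, level(D)=3, enqueue
  process D: level=3
All levels: A:0, B:1, C:2, D:3

Answer: A:0, B:1, C:2, D:3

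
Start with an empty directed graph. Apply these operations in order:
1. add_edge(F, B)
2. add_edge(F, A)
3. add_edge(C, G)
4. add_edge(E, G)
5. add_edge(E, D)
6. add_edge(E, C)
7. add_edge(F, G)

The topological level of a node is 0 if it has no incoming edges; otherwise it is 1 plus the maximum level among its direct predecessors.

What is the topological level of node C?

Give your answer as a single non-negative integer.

Answer: 1

Derivation:
Op 1: add_edge(F, B). Edges now: 1
Op 2: add_edge(F, A). Edges now: 2
Op 3: add_edge(C, G). Edges now: 3
Op 4: add_edge(E, G). Edges now: 4
Op 5: add_edge(E, D). Edges now: 5
Op 6: add_edge(E, C). Edges now: 6
Op 7: add_edge(F, G). Edges now: 7
Compute levels (Kahn BFS):
  sources (in-degree 0): E, F
  process E: level=0
    E->C: in-degree(C)=0, level(C)=1, enqueue
    E->D: in-degree(D)=0, level(D)=1, enqueue
    E->G: in-degree(G)=2, level(G)>=1
  process F: level=0
    F->A: in-degree(A)=0, level(A)=1, enqueue
    F->B: in-degree(B)=0, level(B)=1, enqueue
    F->G: in-degree(G)=1, level(G)>=1
  process C: level=1
    C->G: in-degree(G)=0, level(G)=2, enqueue
  process D: level=1
  process A: level=1
  process B: level=1
  process G: level=2
All levels: A:1, B:1, C:1, D:1, E:0, F:0, G:2
level(C) = 1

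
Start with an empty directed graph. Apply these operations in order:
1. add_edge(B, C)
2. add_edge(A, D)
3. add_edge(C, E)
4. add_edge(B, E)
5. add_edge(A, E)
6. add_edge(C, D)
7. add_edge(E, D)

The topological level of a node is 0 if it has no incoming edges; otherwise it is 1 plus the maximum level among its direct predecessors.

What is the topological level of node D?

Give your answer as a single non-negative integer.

Answer: 3

Derivation:
Op 1: add_edge(B, C). Edges now: 1
Op 2: add_edge(A, D). Edges now: 2
Op 3: add_edge(C, E). Edges now: 3
Op 4: add_edge(B, E). Edges now: 4
Op 5: add_edge(A, E). Edges now: 5
Op 6: add_edge(C, D). Edges now: 6
Op 7: add_edge(E, D). Edges now: 7
Compute levels (Kahn BFS):
  sources (in-degree 0): A, B
  process A: level=0
    A->D: in-degree(D)=2, level(D)>=1
    A->E: in-degree(E)=2, level(E)>=1
  process B: level=0
    B->C: in-degree(C)=0, level(C)=1, enqueue
    B->E: in-degree(E)=1, level(E)>=1
  process C: level=1
    C->D: in-degree(D)=1, level(D)>=2
    C->E: in-degree(E)=0, level(E)=2, enqueue
  process E: level=2
    E->D: in-degree(D)=0, level(D)=3, enqueue
  process D: level=3
All levels: A:0, B:0, C:1, D:3, E:2
level(D) = 3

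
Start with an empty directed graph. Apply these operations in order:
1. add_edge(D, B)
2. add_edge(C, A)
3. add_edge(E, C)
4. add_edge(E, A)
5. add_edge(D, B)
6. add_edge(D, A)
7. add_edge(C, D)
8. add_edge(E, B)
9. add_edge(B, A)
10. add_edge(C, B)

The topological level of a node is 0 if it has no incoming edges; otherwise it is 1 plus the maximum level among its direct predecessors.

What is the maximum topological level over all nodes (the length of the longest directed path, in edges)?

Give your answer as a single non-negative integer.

Op 1: add_edge(D, B). Edges now: 1
Op 2: add_edge(C, A). Edges now: 2
Op 3: add_edge(E, C). Edges now: 3
Op 4: add_edge(E, A). Edges now: 4
Op 5: add_edge(D, B) (duplicate, no change). Edges now: 4
Op 6: add_edge(D, A). Edges now: 5
Op 7: add_edge(C, D). Edges now: 6
Op 8: add_edge(E, B). Edges now: 7
Op 9: add_edge(B, A). Edges now: 8
Op 10: add_edge(C, B). Edges now: 9
Compute levels (Kahn BFS):
  sources (in-degree 0): E
  process E: level=0
    E->A: in-degree(A)=3, level(A)>=1
    E->B: in-degree(B)=2, level(B)>=1
    E->C: in-degree(C)=0, level(C)=1, enqueue
  process C: level=1
    C->A: in-degree(A)=2, level(A)>=2
    C->B: in-degree(B)=1, level(B)>=2
    C->D: in-degree(D)=0, level(D)=2, enqueue
  process D: level=2
    D->A: in-degree(A)=1, level(A)>=3
    D->B: in-degree(B)=0, level(B)=3, enqueue
  process B: level=3
    B->A: in-degree(A)=0, level(A)=4, enqueue
  process A: level=4
All levels: A:4, B:3, C:1, D:2, E:0
max level = 4

Answer: 4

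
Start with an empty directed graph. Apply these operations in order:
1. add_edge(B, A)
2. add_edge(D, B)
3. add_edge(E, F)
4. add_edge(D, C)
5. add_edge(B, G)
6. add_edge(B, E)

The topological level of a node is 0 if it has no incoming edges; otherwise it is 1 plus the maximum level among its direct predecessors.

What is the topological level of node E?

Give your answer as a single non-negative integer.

Answer: 2

Derivation:
Op 1: add_edge(B, A). Edges now: 1
Op 2: add_edge(D, B). Edges now: 2
Op 3: add_edge(E, F). Edges now: 3
Op 4: add_edge(D, C). Edges now: 4
Op 5: add_edge(B, G). Edges now: 5
Op 6: add_edge(B, E). Edges now: 6
Compute levels (Kahn BFS):
  sources (in-degree 0): D
  process D: level=0
    D->B: in-degree(B)=0, level(B)=1, enqueue
    D->C: in-degree(C)=0, level(C)=1, enqueue
  process B: level=1
    B->A: in-degree(A)=0, level(A)=2, enqueue
    B->E: in-degree(E)=0, level(E)=2, enqueue
    B->G: in-degree(G)=0, level(G)=2, enqueue
  process C: level=1
  process A: level=2
  process E: level=2
    E->F: in-degree(F)=0, level(F)=3, enqueue
  process G: level=2
  process F: level=3
All levels: A:2, B:1, C:1, D:0, E:2, F:3, G:2
level(E) = 2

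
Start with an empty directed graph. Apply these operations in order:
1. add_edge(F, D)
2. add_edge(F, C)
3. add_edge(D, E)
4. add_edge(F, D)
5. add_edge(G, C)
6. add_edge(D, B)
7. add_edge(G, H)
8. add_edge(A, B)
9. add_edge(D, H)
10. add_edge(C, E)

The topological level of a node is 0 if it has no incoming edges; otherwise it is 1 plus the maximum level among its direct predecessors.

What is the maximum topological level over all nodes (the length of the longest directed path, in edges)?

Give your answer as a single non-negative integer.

Op 1: add_edge(F, D). Edges now: 1
Op 2: add_edge(F, C). Edges now: 2
Op 3: add_edge(D, E). Edges now: 3
Op 4: add_edge(F, D) (duplicate, no change). Edges now: 3
Op 5: add_edge(G, C). Edges now: 4
Op 6: add_edge(D, B). Edges now: 5
Op 7: add_edge(G, H). Edges now: 6
Op 8: add_edge(A, B). Edges now: 7
Op 9: add_edge(D, H). Edges now: 8
Op 10: add_edge(C, E). Edges now: 9
Compute levels (Kahn BFS):
  sources (in-degree 0): A, F, G
  process A: level=0
    A->B: in-degree(B)=1, level(B)>=1
  process F: level=0
    F->C: in-degree(C)=1, level(C)>=1
    F->D: in-degree(D)=0, level(D)=1, enqueue
  process G: level=0
    G->C: in-degree(C)=0, level(C)=1, enqueue
    G->H: in-degree(H)=1, level(H)>=1
  process D: level=1
    D->B: in-degree(B)=0, level(B)=2, enqueue
    D->E: in-degree(E)=1, level(E)>=2
    D->H: in-degree(H)=0, level(H)=2, enqueue
  process C: level=1
    C->E: in-degree(E)=0, level(E)=2, enqueue
  process B: level=2
  process H: level=2
  process E: level=2
All levels: A:0, B:2, C:1, D:1, E:2, F:0, G:0, H:2
max level = 2

Answer: 2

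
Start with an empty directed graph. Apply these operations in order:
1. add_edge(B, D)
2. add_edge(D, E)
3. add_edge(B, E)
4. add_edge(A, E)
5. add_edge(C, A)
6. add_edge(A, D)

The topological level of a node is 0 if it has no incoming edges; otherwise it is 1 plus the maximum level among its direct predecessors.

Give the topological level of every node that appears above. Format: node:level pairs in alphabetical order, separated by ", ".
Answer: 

Answer: A:1, B:0, C:0, D:2, E:3

Derivation:
Op 1: add_edge(B, D). Edges now: 1
Op 2: add_edge(D, E). Edges now: 2
Op 3: add_edge(B, E). Edges now: 3
Op 4: add_edge(A, E). Edges now: 4
Op 5: add_edge(C, A). Edges now: 5
Op 6: add_edge(A, D). Edges now: 6
Compute levels (Kahn BFS):
  sources (in-degree 0): B, C
  process B: level=0
    B->D: in-degree(D)=1, level(D)>=1
    B->E: in-degree(E)=2, level(E)>=1
  process C: level=0
    C->A: in-degree(A)=0, level(A)=1, enqueue
  process A: level=1
    A->D: in-degree(D)=0, level(D)=2, enqueue
    A->E: in-degree(E)=1, level(E)>=2
  process D: level=2
    D->E: in-degree(E)=0, level(E)=3, enqueue
  process E: level=3
All levels: A:1, B:0, C:0, D:2, E:3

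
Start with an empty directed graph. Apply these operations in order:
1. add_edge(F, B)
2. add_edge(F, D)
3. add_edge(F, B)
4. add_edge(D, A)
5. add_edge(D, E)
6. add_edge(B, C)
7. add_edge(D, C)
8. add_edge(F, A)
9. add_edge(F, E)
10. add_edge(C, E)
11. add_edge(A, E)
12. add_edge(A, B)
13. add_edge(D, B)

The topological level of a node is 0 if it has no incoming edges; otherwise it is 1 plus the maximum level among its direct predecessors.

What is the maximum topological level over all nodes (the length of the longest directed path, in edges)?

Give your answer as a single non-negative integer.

Op 1: add_edge(F, B). Edges now: 1
Op 2: add_edge(F, D). Edges now: 2
Op 3: add_edge(F, B) (duplicate, no change). Edges now: 2
Op 4: add_edge(D, A). Edges now: 3
Op 5: add_edge(D, E). Edges now: 4
Op 6: add_edge(B, C). Edges now: 5
Op 7: add_edge(D, C). Edges now: 6
Op 8: add_edge(F, A). Edges now: 7
Op 9: add_edge(F, E). Edges now: 8
Op 10: add_edge(C, E). Edges now: 9
Op 11: add_edge(A, E). Edges now: 10
Op 12: add_edge(A, B). Edges now: 11
Op 13: add_edge(D, B). Edges now: 12
Compute levels (Kahn BFS):
  sources (in-degree 0): F
  process F: level=0
    F->A: in-degree(A)=1, level(A)>=1
    F->B: in-degree(B)=2, level(B)>=1
    F->D: in-degree(D)=0, level(D)=1, enqueue
    F->E: in-degree(E)=3, level(E)>=1
  process D: level=1
    D->A: in-degree(A)=0, level(A)=2, enqueue
    D->B: in-degree(B)=1, level(B)>=2
    D->C: in-degree(C)=1, level(C)>=2
    D->E: in-degree(E)=2, level(E)>=2
  process A: level=2
    A->B: in-degree(B)=0, level(B)=3, enqueue
    A->E: in-degree(E)=1, level(E)>=3
  process B: level=3
    B->C: in-degree(C)=0, level(C)=4, enqueue
  process C: level=4
    C->E: in-degree(E)=0, level(E)=5, enqueue
  process E: level=5
All levels: A:2, B:3, C:4, D:1, E:5, F:0
max level = 5

Answer: 5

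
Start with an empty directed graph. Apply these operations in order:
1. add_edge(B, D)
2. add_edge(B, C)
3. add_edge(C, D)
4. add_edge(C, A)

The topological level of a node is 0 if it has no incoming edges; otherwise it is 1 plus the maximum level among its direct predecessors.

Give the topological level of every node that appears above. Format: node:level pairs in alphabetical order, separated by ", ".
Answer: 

Answer: A:2, B:0, C:1, D:2

Derivation:
Op 1: add_edge(B, D). Edges now: 1
Op 2: add_edge(B, C). Edges now: 2
Op 3: add_edge(C, D). Edges now: 3
Op 4: add_edge(C, A). Edges now: 4
Compute levels (Kahn BFS):
  sources (in-degree 0): B
  process B: level=0
    B->C: in-degree(C)=0, level(C)=1, enqueue
    B->D: in-degree(D)=1, level(D)>=1
  process C: level=1
    C->A: in-degree(A)=0, level(A)=2, enqueue
    C->D: in-degree(D)=0, level(D)=2, enqueue
  process A: level=2
  process D: level=2
All levels: A:2, B:0, C:1, D:2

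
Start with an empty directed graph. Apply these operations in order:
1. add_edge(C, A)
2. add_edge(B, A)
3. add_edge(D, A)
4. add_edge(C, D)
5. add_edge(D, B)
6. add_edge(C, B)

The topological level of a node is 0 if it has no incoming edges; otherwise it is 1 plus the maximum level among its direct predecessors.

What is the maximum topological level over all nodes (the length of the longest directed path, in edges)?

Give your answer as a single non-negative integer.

Op 1: add_edge(C, A). Edges now: 1
Op 2: add_edge(B, A). Edges now: 2
Op 3: add_edge(D, A). Edges now: 3
Op 4: add_edge(C, D). Edges now: 4
Op 5: add_edge(D, B). Edges now: 5
Op 6: add_edge(C, B). Edges now: 6
Compute levels (Kahn BFS):
  sources (in-degree 0): C
  process C: level=0
    C->A: in-degree(A)=2, level(A)>=1
    C->B: in-degree(B)=1, level(B)>=1
    C->D: in-degree(D)=0, level(D)=1, enqueue
  process D: level=1
    D->A: in-degree(A)=1, level(A)>=2
    D->B: in-degree(B)=0, level(B)=2, enqueue
  process B: level=2
    B->A: in-degree(A)=0, level(A)=3, enqueue
  process A: level=3
All levels: A:3, B:2, C:0, D:1
max level = 3

Answer: 3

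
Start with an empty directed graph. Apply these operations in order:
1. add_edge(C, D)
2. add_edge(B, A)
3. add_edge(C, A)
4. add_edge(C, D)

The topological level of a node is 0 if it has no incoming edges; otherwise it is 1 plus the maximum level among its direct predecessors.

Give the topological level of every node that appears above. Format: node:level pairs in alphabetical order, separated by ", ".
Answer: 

Op 1: add_edge(C, D). Edges now: 1
Op 2: add_edge(B, A). Edges now: 2
Op 3: add_edge(C, A). Edges now: 3
Op 4: add_edge(C, D) (duplicate, no change). Edges now: 3
Compute levels (Kahn BFS):
  sources (in-degree 0): B, C
  process B: level=0
    B->A: in-degree(A)=1, level(A)>=1
  process C: level=0
    C->A: in-degree(A)=0, level(A)=1, enqueue
    C->D: in-degree(D)=0, level(D)=1, enqueue
  process A: level=1
  process D: level=1
All levels: A:1, B:0, C:0, D:1

Answer: A:1, B:0, C:0, D:1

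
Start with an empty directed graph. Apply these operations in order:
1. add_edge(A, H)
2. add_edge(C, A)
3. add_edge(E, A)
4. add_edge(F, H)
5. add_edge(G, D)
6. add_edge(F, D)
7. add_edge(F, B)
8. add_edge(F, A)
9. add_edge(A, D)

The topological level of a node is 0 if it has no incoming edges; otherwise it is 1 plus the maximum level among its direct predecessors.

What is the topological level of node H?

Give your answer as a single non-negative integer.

Answer: 2

Derivation:
Op 1: add_edge(A, H). Edges now: 1
Op 2: add_edge(C, A). Edges now: 2
Op 3: add_edge(E, A). Edges now: 3
Op 4: add_edge(F, H). Edges now: 4
Op 5: add_edge(G, D). Edges now: 5
Op 6: add_edge(F, D). Edges now: 6
Op 7: add_edge(F, B). Edges now: 7
Op 8: add_edge(F, A). Edges now: 8
Op 9: add_edge(A, D). Edges now: 9
Compute levels (Kahn BFS):
  sources (in-degree 0): C, E, F, G
  process C: level=0
    C->A: in-degree(A)=2, level(A)>=1
  process E: level=0
    E->A: in-degree(A)=1, level(A)>=1
  process F: level=0
    F->A: in-degree(A)=0, level(A)=1, enqueue
    F->B: in-degree(B)=0, level(B)=1, enqueue
    F->D: in-degree(D)=2, level(D)>=1
    F->H: in-degree(H)=1, level(H)>=1
  process G: level=0
    G->D: in-degree(D)=1, level(D)>=1
  process A: level=1
    A->D: in-degree(D)=0, level(D)=2, enqueue
    A->H: in-degree(H)=0, level(H)=2, enqueue
  process B: level=1
  process D: level=2
  process H: level=2
All levels: A:1, B:1, C:0, D:2, E:0, F:0, G:0, H:2
level(H) = 2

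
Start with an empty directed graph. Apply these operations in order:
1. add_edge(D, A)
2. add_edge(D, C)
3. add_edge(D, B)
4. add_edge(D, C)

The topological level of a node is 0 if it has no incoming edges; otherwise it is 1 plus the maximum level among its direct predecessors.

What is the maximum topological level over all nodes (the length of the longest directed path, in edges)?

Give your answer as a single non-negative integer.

Answer: 1

Derivation:
Op 1: add_edge(D, A). Edges now: 1
Op 2: add_edge(D, C). Edges now: 2
Op 3: add_edge(D, B). Edges now: 3
Op 4: add_edge(D, C) (duplicate, no change). Edges now: 3
Compute levels (Kahn BFS):
  sources (in-degree 0): D
  process D: level=0
    D->A: in-degree(A)=0, level(A)=1, enqueue
    D->B: in-degree(B)=0, level(B)=1, enqueue
    D->C: in-degree(C)=0, level(C)=1, enqueue
  process A: level=1
  process B: level=1
  process C: level=1
All levels: A:1, B:1, C:1, D:0
max level = 1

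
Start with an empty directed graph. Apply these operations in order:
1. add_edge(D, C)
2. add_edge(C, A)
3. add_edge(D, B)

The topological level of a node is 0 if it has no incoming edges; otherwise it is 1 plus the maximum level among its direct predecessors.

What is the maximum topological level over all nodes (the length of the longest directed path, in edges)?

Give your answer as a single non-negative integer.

Answer: 2

Derivation:
Op 1: add_edge(D, C). Edges now: 1
Op 2: add_edge(C, A). Edges now: 2
Op 3: add_edge(D, B). Edges now: 3
Compute levels (Kahn BFS):
  sources (in-degree 0): D
  process D: level=0
    D->B: in-degree(B)=0, level(B)=1, enqueue
    D->C: in-degree(C)=0, level(C)=1, enqueue
  process B: level=1
  process C: level=1
    C->A: in-degree(A)=0, level(A)=2, enqueue
  process A: level=2
All levels: A:2, B:1, C:1, D:0
max level = 2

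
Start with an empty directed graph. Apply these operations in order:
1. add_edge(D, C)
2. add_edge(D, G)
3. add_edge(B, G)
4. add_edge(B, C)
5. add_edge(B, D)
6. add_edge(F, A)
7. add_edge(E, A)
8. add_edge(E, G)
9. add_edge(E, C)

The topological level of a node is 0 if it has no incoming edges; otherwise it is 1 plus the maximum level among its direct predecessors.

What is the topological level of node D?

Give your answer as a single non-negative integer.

Op 1: add_edge(D, C). Edges now: 1
Op 2: add_edge(D, G). Edges now: 2
Op 3: add_edge(B, G). Edges now: 3
Op 4: add_edge(B, C). Edges now: 4
Op 5: add_edge(B, D). Edges now: 5
Op 6: add_edge(F, A). Edges now: 6
Op 7: add_edge(E, A). Edges now: 7
Op 8: add_edge(E, G). Edges now: 8
Op 9: add_edge(E, C). Edges now: 9
Compute levels (Kahn BFS):
  sources (in-degree 0): B, E, F
  process B: level=0
    B->C: in-degree(C)=2, level(C)>=1
    B->D: in-degree(D)=0, level(D)=1, enqueue
    B->G: in-degree(G)=2, level(G)>=1
  process E: level=0
    E->A: in-degree(A)=1, level(A)>=1
    E->C: in-degree(C)=1, level(C)>=1
    E->G: in-degree(G)=1, level(G)>=1
  process F: level=0
    F->A: in-degree(A)=0, level(A)=1, enqueue
  process D: level=1
    D->C: in-degree(C)=0, level(C)=2, enqueue
    D->G: in-degree(G)=0, level(G)=2, enqueue
  process A: level=1
  process C: level=2
  process G: level=2
All levels: A:1, B:0, C:2, D:1, E:0, F:0, G:2
level(D) = 1

Answer: 1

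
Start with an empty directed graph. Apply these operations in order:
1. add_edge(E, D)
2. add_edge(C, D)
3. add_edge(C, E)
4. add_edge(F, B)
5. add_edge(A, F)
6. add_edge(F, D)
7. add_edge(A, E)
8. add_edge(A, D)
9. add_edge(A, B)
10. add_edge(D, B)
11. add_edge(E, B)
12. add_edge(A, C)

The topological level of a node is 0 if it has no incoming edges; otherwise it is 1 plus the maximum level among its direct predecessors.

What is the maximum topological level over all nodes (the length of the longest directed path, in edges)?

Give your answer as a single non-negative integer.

Answer: 4

Derivation:
Op 1: add_edge(E, D). Edges now: 1
Op 2: add_edge(C, D). Edges now: 2
Op 3: add_edge(C, E). Edges now: 3
Op 4: add_edge(F, B). Edges now: 4
Op 5: add_edge(A, F). Edges now: 5
Op 6: add_edge(F, D). Edges now: 6
Op 7: add_edge(A, E). Edges now: 7
Op 8: add_edge(A, D). Edges now: 8
Op 9: add_edge(A, B). Edges now: 9
Op 10: add_edge(D, B). Edges now: 10
Op 11: add_edge(E, B). Edges now: 11
Op 12: add_edge(A, C). Edges now: 12
Compute levels (Kahn BFS):
  sources (in-degree 0): A
  process A: level=0
    A->B: in-degree(B)=3, level(B)>=1
    A->C: in-degree(C)=0, level(C)=1, enqueue
    A->D: in-degree(D)=3, level(D)>=1
    A->E: in-degree(E)=1, level(E)>=1
    A->F: in-degree(F)=0, level(F)=1, enqueue
  process C: level=1
    C->D: in-degree(D)=2, level(D)>=2
    C->E: in-degree(E)=0, level(E)=2, enqueue
  process F: level=1
    F->B: in-degree(B)=2, level(B)>=2
    F->D: in-degree(D)=1, level(D)>=2
  process E: level=2
    E->B: in-degree(B)=1, level(B)>=3
    E->D: in-degree(D)=0, level(D)=3, enqueue
  process D: level=3
    D->B: in-degree(B)=0, level(B)=4, enqueue
  process B: level=4
All levels: A:0, B:4, C:1, D:3, E:2, F:1
max level = 4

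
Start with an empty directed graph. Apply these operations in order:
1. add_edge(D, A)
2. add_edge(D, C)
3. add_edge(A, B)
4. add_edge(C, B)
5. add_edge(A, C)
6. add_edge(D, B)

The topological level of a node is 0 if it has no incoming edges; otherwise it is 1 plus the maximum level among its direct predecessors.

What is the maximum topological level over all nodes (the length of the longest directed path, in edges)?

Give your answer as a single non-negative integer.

Answer: 3

Derivation:
Op 1: add_edge(D, A). Edges now: 1
Op 2: add_edge(D, C). Edges now: 2
Op 3: add_edge(A, B). Edges now: 3
Op 4: add_edge(C, B). Edges now: 4
Op 5: add_edge(A, C). Edges now: 5
Op 6: add_edge(D, B). Edges now: 6
Compute levels (Kahn BFS):
  sources (in-degree 0): D
  process D: level=0
    D->A: in-degree(A)=0, level(A)=1, enqueue
    D->B: in-degree(B)=2, level(B)>=1
    D->C: in-degree(C)=1, level(C)>=1
  process A: level=1
    A->B: in-degree(B)=1, level(B)>=2
    A->C: in-degree(C)=0, level(C)=2, enqueue
  process C: level=2
    C->B: in-degree(B)=0, level(B)=3, enqueue
  process B: level=3
All levels: A:1, B:3, C:2, D:0
max level = 3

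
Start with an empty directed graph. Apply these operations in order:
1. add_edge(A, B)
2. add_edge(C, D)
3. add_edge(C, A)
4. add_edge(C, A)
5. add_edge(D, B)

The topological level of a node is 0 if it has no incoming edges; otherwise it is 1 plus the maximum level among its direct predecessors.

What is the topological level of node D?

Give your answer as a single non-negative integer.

Op 1: add_edge(A, B). Edges now: 1
Op 2: add_edge(C, D). Edges now: 2
Op 3: add_edge(C, A). Edges now: 3
Op 4: add_edge(C, A) (duplicate, no change). Edges now: 3
Op 5: add_edge(D, B). Edges now: 4
Compute levels (Kahn BFS):
  sources (in-degree 0): C
  process C: level=0
    C->A: in-degree(A)=0, level(A)=1, enqueue
    C->D: in-degree(D)=0, level(D)=1, enqueue
  process A: level=1
    A->B: in-degree(B)=1, level(B)>=2
  process D: level=1
    D->B: in-degree(B)=0, level(B)=2, enqueue
  process B: level=2
All levels: A:1, B:2, C:0, D:1
level(D) = 1

Answer: 1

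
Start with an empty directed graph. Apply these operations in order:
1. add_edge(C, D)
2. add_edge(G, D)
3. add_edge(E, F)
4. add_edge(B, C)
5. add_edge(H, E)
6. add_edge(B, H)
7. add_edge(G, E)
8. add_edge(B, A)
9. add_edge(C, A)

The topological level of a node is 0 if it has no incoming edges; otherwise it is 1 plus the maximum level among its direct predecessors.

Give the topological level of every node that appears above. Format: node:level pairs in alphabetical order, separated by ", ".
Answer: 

Answer: A:2, B:0, C:1, D:2, E:2, F:3, G:0, H:1

Derivation:
Op 1: add_edge(C, D). Edges now: 1
Op 2: add_edge(G, D). Edges now: 2
Op 3: add_edge(E, F). Edges now: 3
Op 4: add_edge(B, C). Edges now: 4
Op 5: add_edge(H, E). Edges now: 5
Op 6: add_edge(B, H). Edges now: 6
Op 7: add_edge(G, E). Edges now: 7
Op 8: add_edge(B, A). Edges now: 8
Op 9: add_edge(C, A). Edges now: 9
Compute levels (Kahn BFS):
  sources (in-degree 0): B, G
  process B: level=0
    B->A: in-degree(A)=1, level(A)>=1
    B->C: in-degree(C)=0, level(C)=1, enqueue
    B->H: in-degree(H)=0, level(H)=1, enqueue
  process G: level=0
    G->D: in-degree(D)=1, level(D)>=1
    G->E: in-degree(E)=1, level(E)>=1
  process C: level=1
    C->A: in-degree(A)=0, level(A)=2, enqueue
    C->D: in-degree(D)=0, level(D)=2, enqueue
  process H: level=1
    H->E: in-degree(E)=0, level(E)=2, enqueue
  process A: level=2
  process D: level=2
  process E: level=2
    E->F: in-degree(F)=0, level(F)=3, enqueue
  process F: level=3
All levels: A:2, B:0, C:1, D:2, E:2, F:3, G:0, H:1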